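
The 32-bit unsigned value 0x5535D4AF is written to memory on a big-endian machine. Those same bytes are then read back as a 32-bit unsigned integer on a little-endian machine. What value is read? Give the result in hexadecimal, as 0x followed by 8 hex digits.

0xAFD43555

Stored big-endian, the bytes at ascending addresses are 55 35 D4 AF.
Read back as little-endian, the first byte is least significant, giving 0xAFD43555.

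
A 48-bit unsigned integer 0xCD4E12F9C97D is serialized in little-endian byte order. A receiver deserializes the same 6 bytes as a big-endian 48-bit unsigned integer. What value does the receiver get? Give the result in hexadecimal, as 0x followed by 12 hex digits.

0x7DC9F9124ECD

Stored little-endian, the bytes at ascending addresses are 7D C9 F9 12 4E CD.
Read back as big-endian, the last byte is least significant, giving 0x7DC9F9124ECD.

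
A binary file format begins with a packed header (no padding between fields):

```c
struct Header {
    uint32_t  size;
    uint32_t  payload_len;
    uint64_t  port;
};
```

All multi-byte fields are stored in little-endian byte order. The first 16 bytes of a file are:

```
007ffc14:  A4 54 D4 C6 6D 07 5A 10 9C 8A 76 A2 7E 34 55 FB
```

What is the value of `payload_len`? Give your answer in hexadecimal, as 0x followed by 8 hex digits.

`payload_len` follows `size` (4 bytes), so it starts at byte offset 4 and occupies 4 bytes.
Bytes at offsets 4..7: 6D 07 5A 10.
In little-endian order the low byte comes first in memory.
Reassemble most-significant byte first: 10 5A 07 6D → 0x105A076D.

0x105A076D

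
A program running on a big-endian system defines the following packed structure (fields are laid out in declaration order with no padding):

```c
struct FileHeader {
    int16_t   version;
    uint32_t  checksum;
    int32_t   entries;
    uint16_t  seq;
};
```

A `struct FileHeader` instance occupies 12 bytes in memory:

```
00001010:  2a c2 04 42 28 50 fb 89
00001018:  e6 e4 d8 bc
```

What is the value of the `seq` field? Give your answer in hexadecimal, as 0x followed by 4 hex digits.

`seq` follows `version` (2 B), `checksum` (4 B), `entries` (4 B), so it starts at offset 2 + 4 + 4 = 10 and occupies 2 bytes.
Bytes at offsets 10..11: D8 BC.
Big-endian: lowest address holds the most-significant byte.
The bytes are already most-significant first: 0xD8BC.

0xD8BC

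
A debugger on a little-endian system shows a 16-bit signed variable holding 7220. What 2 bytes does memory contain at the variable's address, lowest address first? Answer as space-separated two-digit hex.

34 1C

7220 in hexadecimal, padded to 16 bits, is 0x1C34.
Split into bytes (most-significant first): 1C 34.
Little-endian: lowest address holds the least-significant byte.
So at ascending addresses the bytes are 34 1C.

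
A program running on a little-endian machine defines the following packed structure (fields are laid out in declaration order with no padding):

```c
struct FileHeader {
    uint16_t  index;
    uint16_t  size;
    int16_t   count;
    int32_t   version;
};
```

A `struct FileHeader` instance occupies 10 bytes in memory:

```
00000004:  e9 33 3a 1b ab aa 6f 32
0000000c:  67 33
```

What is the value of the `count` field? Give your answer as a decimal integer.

`count` follows `index` (2 B), `size` (2 B), so it starts at offset 2 + 2 = 4 and occupies 2 bytes.
Bytes at offsets 4..5: AB AA.
In little-endian order the low byte comes first in memory.
Reassemble most-significant byte first: AA AB → 0xAAAB.
Top bit is set, so as a signed 16-bit value this is 0xAAAB − 2^16 = -21845.

-21845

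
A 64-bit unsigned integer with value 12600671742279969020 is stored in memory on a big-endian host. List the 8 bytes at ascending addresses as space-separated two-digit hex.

AE DE 94 30 39 E6 68 FC

12600671742279969020 in hexadecimal, padded to 64 bits, is 0xAEDE943039E668FC.
Split into bytes (most-significant first): AE DE 94 30 39 E6 68 FC.
Big-endian stores the most-significant byte at the lowest address.
So the memory order matches the most-significant-first order: AE DE 94 30 39 E6 68 FC.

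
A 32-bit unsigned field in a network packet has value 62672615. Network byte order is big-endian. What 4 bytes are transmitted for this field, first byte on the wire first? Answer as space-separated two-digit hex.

62672615 in hexadecimal, padded to 32 bits, is 0x03BC4EE7.
Split into bytes (most-significant first): 03 BC 4E E7.
In big-endian order the high byte comes first in memory.
So the memory order matches the most-significant-first order: 03 BC 4E E7.

03 BC 4E E7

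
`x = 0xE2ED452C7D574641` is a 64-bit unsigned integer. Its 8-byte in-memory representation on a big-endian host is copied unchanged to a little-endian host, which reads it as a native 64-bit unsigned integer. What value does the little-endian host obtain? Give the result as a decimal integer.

Stored big-endian, the bytes at ascending addresses are E2 ED 45 2C 7D 57 46 41.
Read back as little-endian, the first byte is least significant, giving 0x4146577D2C45EDE2.
0x4146577D2C45EDE2 = 4703543055960370658.

4703543055960370658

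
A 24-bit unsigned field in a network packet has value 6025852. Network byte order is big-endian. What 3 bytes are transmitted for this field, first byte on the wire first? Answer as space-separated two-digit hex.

6025852 in hexadecimal, padded to 24 bits, is 0x5BF27C.
Split into bytes (most-significant first): 5B F2 7C.
Big-endian stores the most-significant byte at the lowest address.
So the memory order matches the most-significant-first order: 5B F2 7C.

5B F2 7C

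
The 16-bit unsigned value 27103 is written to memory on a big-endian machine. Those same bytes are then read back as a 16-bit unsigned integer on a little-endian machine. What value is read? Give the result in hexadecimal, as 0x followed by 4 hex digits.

27103 in 16-bit hexadecimal is 0x69DF.
Stored big-endian, the bytes at ascending addresses are 69 DF.
Read back as little-endian, the first byte is least significant, giving 0xDF69.

0xDF69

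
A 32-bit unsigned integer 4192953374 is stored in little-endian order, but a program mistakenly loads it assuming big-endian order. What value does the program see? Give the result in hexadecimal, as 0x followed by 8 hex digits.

4192953374 in 32-bit hexadecimal is 0xF9EB641E.
Stored little-endian, the bytes at ascending addresses are 1E 64 EB F9.
Read back as big-endian, the last byte is least significant, giving 0x1E64EBF9.

0x1E64EBF9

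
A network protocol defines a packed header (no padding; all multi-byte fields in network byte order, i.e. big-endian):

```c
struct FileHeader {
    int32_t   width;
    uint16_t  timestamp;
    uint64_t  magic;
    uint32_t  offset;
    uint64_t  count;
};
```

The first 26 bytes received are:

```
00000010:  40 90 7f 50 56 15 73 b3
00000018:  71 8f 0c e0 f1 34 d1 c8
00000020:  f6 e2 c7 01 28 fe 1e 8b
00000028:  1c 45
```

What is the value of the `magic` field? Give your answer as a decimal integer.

8337132194403250484

`magic` follows `width` (4 B), `timestamp` (2 B), so it starts at offset 4 + 2 = 6 and occupies 8 bytes.
Bytes at offsets 6..13: 73 B3 71 8F 0C E0 F1 34.
In big-endian order the high byte comes first in memory.
The bytes are already most-significant first: 0x73B3718F0CE0F134.
0x73B3718F0CE0F134 = 8337132194403250484.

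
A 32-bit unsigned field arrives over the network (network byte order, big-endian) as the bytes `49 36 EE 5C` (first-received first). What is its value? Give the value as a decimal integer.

1228336732

Big-endian stores the most-significant byte at the lowest address.
The bytes are already most-significant first: 0x4936EE5C.
0x4936EE5C = 1228336732.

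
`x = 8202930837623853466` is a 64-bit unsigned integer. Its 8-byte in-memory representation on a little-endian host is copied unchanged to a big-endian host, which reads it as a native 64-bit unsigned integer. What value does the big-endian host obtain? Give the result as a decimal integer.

11155885515640329841

8202930837623853466 in 64-bit hexadecimal is 0x71D6AA22C5AAD19A.
Stored little-endian, the bytes at ascending addresses are 9A D1 AA C5 22 AA D6 71.
Read back as big-endian, the last byte is least significant, giving 0x9AD1AAC522AAD671.
0x9AD1AAC522AAD671 = 11155885515640329841.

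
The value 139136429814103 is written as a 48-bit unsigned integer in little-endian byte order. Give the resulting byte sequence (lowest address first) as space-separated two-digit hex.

139136429814103 in hexadecimal, padded to 48 bits, is 0x7E8B39797157.
Split into bytes (most-significant first): 7E 8B 39 79 71 57.
Little-endian: lowest address holds the least-significant byte.
So at ascending addresses the bytes are 57 71 79 39 8B 7E.

57 71 79 39 8B 7E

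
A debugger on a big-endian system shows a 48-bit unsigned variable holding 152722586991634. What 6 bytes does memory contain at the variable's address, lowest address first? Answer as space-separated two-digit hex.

8A E6 7F 8B FC 12

152722586991634 in hexadecimal, padded to 48 bits, is 0x8AE67F8BFC12.
Split into bytes (most-significant first): 8A E6 7F 8B FC 12.
Big-endian stores the most-significant byte at the lowest address.
So the memory order matches the most-significant-first order: 8A E6 7F 8B FC 12.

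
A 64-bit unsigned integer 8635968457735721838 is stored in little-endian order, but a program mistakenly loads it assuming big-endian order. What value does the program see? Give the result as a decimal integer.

8635968457735721838 in 64-bit hexadecimal is 0x77D91F8E96D0D36E.
Stored little-endian, the bytes at ascending addresses are 6E D3 D0 96 8E 1F D9 77.
Read back as big-endian, the last byte is least significant, giving 0x6ED3D0968E1FD977.
0x6ED3D0968E1FD977 = 7985955909306145143.

7985955909306145143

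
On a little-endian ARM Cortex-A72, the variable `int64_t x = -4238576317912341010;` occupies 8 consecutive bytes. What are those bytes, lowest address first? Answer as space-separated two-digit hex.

Two's complement of -4238576317912341010 in 64 bits: 4238576317912341010 = 0x3AD272B4468C5A12; invert → 0xC52D8D4BB973A5ED; add 1 → 0xC52D8D4BB973A5EE.
Split into bytes (most-significant first): C5 2D 8D 4B B9 73 A5 EE.
Little-endian: lowest address holds the least-significant byte.
So at ascending addresses the bytes are EE A5 73 B9 4B 8D 2D C5.

EE A5 73 B9 4B 8D 2D C5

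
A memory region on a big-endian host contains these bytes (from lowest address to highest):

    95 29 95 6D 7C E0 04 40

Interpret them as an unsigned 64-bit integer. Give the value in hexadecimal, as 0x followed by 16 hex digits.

Big-endian stores the most-significant byte at the lowest address.
The bytes are already most-significant first: 0x9529956D7CE00440.

0x9529956D7CE00440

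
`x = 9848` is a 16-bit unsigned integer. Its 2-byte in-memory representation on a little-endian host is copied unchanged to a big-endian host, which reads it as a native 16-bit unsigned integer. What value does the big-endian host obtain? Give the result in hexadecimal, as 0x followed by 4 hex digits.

9848 in 16-bit hexadecimal is 0x2678.
Stored little-endian, the bytes at ascending addresses are 78 26.
Read back as big-endian, the last byte is least significant, giving 0x7826.

0x7826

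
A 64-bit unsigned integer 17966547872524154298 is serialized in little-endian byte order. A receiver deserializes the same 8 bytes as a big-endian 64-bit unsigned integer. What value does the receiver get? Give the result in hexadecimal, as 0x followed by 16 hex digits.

0xBA35DA65190056F9

17966547872524154298 in 64-bit hexadecimal is 0xF956001965DA35BA.
Stored little-endian, the bytes at ascending addresses are BA 35 DA 65 19 00 56 F9.
Read back as big-endian, the last byte is least significant, giving 0xBA35DA65190056F9.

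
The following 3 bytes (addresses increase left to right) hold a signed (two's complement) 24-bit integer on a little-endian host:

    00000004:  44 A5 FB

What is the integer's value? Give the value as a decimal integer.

-285372

Little-endian: lowest address holds the least-significant byte.
Reassemble most-significant byte first: FB A5 44 → 0xFBA544.
Top bit is set, so as a signed 24-bit value this is 0xFBA544 − 2^24 = -285372.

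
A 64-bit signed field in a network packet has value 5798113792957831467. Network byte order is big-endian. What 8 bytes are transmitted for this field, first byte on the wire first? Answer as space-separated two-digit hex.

50 77 09 C6 64 8B 59 2B

5798113792957831467 in hexadecimal, padded to 64 bits, is 0x507709C6648B592B.
Split into bytes (most-significant first): 50 77 09 C6 64 8B 59 2B.
In big-endian order the high byte comes first in memory.
So the memory order matches the most-significant-first order: 50 77 09 C6 64 8B 59 2B.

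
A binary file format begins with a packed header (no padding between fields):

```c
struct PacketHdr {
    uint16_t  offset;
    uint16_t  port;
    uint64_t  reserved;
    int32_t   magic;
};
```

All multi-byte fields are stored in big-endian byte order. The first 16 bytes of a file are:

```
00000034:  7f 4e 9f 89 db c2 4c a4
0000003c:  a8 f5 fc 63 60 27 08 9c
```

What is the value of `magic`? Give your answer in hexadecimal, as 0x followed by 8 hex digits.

0x6027089C

`magic` follows `offset` (2 B), `port` (2 B), `reserved` (8 B), so it starts at offset 2 + 2 + 8 = 12 and occupies 4 bytes.
Bytes at offsets 12..15: 60 27 08 9C.
Big-endian: lowest address holds the most-significant byte.
The bytes are already most-significant first: 0x6027089C.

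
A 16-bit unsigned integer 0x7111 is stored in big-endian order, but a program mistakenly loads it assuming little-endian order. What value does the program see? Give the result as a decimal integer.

4465

Stored big-endian, the bytes at ascending addresses are 71 11.
Read back as little-endian, the first byte is least significant, giving 0x1171.
0x1171 = 4465.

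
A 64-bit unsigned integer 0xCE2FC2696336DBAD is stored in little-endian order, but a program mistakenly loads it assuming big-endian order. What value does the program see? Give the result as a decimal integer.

12527666589065162702

Stored little-endian, the bytes at ascending addresses are AD DB 36 63 69 C2 2F CE.
Read back as big-endian, the last byte is least significant, giving 0xADDB366369C22FCE.
0xADDB366369C22FCE = 12527666589065162702.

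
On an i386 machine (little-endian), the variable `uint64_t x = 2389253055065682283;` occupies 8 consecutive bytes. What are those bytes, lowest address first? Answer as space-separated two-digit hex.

6B F1 B4 A9 FE 54 28 21

2389253055065682283 in hexadecimal, padded to 64 bits, is 0x212854FEA9B4F16B.
Split into bytes (most-significant first): 21 28 54 FE A9 B4 F1 6B.
In little-endian order the low byte comes first in memory.
So at ascending addresses the bytes are 6B F1 B4 A9 FE 54 28 21.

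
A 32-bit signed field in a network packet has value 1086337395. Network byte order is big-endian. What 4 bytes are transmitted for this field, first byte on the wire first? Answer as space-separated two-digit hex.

40 C0 31 73

1086337395 in hexadecimal, padded to 32 bits, is 0x40C03173.
Split into bytes (most-significant first): 40 C0 31 73.
Big-endian: lowest address holds the most-significant byte.
So the memory order matches the most-significant-first order: 40 C0 31 73.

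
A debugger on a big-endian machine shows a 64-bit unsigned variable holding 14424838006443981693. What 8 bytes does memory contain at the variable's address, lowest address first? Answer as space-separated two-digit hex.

14424838006443981693 in hexadecimal, padded to 64 bits, is 0xC82F51BDA4A5BB7D.
Split into bytes (most-significant first): C8 2F 51 BD A4 A5 BB 7D.
Big-endian stores the most-significant byte at the lowest address.
So the memory order matches the most-significant-first order: C8 2F 51 BD A4 A5 BB 7D.

C8 2F 51 BD A4 A5 BB 7D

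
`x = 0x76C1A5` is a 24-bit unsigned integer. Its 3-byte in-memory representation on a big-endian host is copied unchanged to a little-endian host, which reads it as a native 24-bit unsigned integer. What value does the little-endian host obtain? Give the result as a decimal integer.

10862966

Stored big-endian, the bytes at ascending addresses are 76 C1 A5.
Read back as little-endian, the first byte is least significant, giving 0xA5C176.
0xA5C176 = 10862966.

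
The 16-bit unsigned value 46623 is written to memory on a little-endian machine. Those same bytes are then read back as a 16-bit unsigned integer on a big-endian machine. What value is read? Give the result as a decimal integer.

8118

46623 in 16-bit hexadecimal is 0xB61F.
Stored little-endian, the bytes at ascending addresses are 1F B6.
Read back as big-endian, the last byte is least significant, giving 0x1FB6.
0x1FB6 = 8118.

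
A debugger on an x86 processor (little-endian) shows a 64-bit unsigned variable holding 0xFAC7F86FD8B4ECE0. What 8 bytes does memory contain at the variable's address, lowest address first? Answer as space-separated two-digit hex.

E0 EC B4 D8 6F F8 C7 FA

Split into bytes (most-significant first): FA C7 F8 6F D8 B4 EC E0.
In little-endian order the low byte comes first in memory.
So at ascending addresses the bytes are E0 EC B4 D8 6F F8 C7 FA.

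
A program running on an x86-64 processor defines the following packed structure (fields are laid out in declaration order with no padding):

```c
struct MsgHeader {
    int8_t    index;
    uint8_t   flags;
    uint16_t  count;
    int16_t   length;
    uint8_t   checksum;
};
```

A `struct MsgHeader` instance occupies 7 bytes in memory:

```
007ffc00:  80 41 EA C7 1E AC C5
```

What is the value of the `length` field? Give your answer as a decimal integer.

`length` follows `index` (1 B), `flags` (1 B), `count` (2 B), so it starts at offset 1 + 1 + 2 = 4 and occupies 2 bytes.
Bytes at offsets 4..5: 1E AC.
Little-endian: lowest address holds the least-significant byte.
Reassemble most-significant byte first: AC 1E → 0xAC1E.
Top bit is set, so as a signed 16-bit value this is 0xAC1E − 2^16 = -21474.

-21474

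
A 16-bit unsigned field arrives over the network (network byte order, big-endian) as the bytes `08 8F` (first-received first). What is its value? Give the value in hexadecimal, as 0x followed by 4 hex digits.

In big-endian order the high byte comes first in memory.
The bytes are already most-significant first: 0x088F.

0x088F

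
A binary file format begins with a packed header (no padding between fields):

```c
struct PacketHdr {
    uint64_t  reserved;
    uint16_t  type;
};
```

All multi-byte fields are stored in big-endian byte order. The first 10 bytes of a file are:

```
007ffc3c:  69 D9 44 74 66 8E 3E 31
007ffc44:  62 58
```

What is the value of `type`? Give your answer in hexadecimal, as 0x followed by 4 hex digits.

`type` follows `reserved` (8 bytes), so it starts at byte offset 8 and occupies 2 bytes.
Bytes at offsets 8..9: 62 58.
Big-endian: lowest address holds the most-significant byte.
The bytes are already most-significant first: 0x6258.

0x6258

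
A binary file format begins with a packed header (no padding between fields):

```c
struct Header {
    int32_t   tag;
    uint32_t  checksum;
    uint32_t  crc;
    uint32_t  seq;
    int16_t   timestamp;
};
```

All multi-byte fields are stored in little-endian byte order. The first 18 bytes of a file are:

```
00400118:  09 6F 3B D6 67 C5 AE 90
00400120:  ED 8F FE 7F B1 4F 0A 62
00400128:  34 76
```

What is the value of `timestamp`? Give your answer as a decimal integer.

30260

`timestamp` follows `tag` (4 B), `checksum` (4 B), `crc` (4 B), `seq` (4 B), so it starts at offset 4 + 4 + 4 + 4 = 16 and occupies 2 bytes.
Bytes at offsets 16..17: 34 76.
Little-endian stores the least-significant byte at the lowest address.
Reassemble most-significant byte first: 76 34 → 0x7634.
0x7634 = 30260.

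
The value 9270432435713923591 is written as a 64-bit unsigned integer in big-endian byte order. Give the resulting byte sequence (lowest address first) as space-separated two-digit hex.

9270432435713923591 in hexadecimal, padded to 64 bits, is 0x80A7312EF4FCDA07.
Split into bytes (most-significant first): 80 A7 31 2E F4 FC DA 07.
In big-endian order the high byte comes first in memory.
So the memory order matches the most-significant-first order: 80 A7 31 2E F4 FC DA 07.

80 A7 31 2E F4 FC DA 07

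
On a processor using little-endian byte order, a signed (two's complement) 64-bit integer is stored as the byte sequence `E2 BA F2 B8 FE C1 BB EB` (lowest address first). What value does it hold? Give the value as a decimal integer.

-1460360354382824734

Little-endian stores the least-significant byte at the lowest address.
Reassemble most-significant byte first: EB BB C1 FE B8 F2 BA E2 → 0xEBBBC1FEB8F2BAE2.
Top bit is set, so as a signed 64-bit value this is 0xEBBBC1FEB8F2BAE2 − 2^64 = -1460360354382824734.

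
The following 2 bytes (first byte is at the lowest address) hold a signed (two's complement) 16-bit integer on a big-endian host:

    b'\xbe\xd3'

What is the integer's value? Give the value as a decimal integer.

-16685

Big-endian: lowest address holds the most-significant byte.
The bytes are already most-significant first: 0xBED3.
Top bit is set, so as a signed 16-bit value this is 0xBED3 − 2^16 = -16685.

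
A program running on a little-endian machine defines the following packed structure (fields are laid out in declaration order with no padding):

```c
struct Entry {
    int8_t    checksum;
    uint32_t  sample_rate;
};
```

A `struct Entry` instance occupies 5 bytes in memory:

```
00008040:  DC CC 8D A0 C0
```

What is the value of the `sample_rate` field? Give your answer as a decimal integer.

`sample_rate` follows `checksum` (1 byte), so it starts at byte offset 1 and occupies 4 bytes.
Bytes at offsets 1..4: CC 8D A0 C0.
In little-endian order the low byte comes first in memory.
Reassemble most-significant byte first: C0 A0 8D CC → 0xC0A08DCC.
0xC0A08DCC = 3231747532.

3231747532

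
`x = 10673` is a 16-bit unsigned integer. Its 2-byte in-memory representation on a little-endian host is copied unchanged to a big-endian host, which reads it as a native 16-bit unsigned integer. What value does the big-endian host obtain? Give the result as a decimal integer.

45353

10673 in 16-bit hexadecimal is 0x29B1.
Stored little-endian, the bytes at ascending addresses are B1 29.
Read back as big-endian, the last byte is least significant, giving 0xB129.
0xB129 = 45353.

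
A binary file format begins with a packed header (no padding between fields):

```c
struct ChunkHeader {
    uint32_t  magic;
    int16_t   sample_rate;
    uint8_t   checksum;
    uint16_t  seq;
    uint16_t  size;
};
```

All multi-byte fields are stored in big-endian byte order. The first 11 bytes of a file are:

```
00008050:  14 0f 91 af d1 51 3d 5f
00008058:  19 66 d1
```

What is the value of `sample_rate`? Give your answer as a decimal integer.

-11951

`sample_rate` follows `magic` (4 bytes), so it starts at byte offset 4 and occupies 2 bytes.
Bytes at offsets 4..5: D1 51.
Big-endian stores the most-significant byte at the lowest address.
The bytes are already most-significant first: 0xD151.
Top bit is set, so as a signed 16-bit value this is 0xD151 − 2^16 = -11951.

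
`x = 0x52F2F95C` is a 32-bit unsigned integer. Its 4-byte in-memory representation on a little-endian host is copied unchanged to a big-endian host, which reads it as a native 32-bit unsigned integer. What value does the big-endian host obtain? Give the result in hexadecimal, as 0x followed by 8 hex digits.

0x5CF9F252

Stored little-endian, the bytes at ascending addresses are 5C F9 F2 52.
Read back as big-endian, the last byte is least significant, giving 0x5CF9F252.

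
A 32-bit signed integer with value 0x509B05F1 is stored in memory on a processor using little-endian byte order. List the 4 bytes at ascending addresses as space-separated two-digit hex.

Split into bytes (most-significant first): 50 9B 05 F1.
Little-endian stores the least-significant byte at the lowest address.
So at ascending addresses the bytes are F1 05 9B 50.

F1 05 9B 50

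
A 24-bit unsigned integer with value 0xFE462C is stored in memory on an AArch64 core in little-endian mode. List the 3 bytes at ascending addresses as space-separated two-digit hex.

Split into bytes (most-significant first): FE 46 2C.
In little-endian order the low byte comes first in memory.
So at ascending addresses the bytes are 2C 46 FE.

2C 46 FE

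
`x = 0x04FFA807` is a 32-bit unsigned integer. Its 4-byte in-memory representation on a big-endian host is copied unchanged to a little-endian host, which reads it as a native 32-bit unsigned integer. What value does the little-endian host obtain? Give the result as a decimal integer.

128515844

Stored big-endian, the bytes at ascending addresses are 04 FF A8 07.
Read back as little-endian, the first byte is least significant, giving 0x07A8FF04.
0x07A8FF04 = 128515844.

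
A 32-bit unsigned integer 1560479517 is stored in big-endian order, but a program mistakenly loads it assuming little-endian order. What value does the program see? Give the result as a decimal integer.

486998877

1560479517 in 32-bit hexadecimal is 0x5D03071D.
Stored big-endian, the bytes at ascending addresses are 5D 03 07 1D.
Read back as little-endian, the first byte is least significant, giving 0x1D07035D.
0x1D07035D = 486998877.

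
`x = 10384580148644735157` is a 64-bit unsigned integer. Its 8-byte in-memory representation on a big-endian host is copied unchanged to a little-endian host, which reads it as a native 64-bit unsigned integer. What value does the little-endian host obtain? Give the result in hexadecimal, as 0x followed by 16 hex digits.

0xB5E88A15A0701D90

10384580148644735157 in 64-bit hexadecimal is 0x901D70A0158AE8B5.
Stored big-endian, the bytes at ascending addresses are 90 1D 70 A0 15 8A E8 B5.
Read back as little-endian, the first byte is least significant, giving 0xB5E88A15A0701D90.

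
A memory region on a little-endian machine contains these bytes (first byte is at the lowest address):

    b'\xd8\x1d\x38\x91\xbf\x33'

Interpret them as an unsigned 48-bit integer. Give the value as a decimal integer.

56897868144088

Little-endian: lowest address holds the least-significant byte.
Reassemble most-significant byte first: 33 BF 91 38 1D D8 → 0x33BF91381DD8.
0x33BF91381DD8 = 56897868144088.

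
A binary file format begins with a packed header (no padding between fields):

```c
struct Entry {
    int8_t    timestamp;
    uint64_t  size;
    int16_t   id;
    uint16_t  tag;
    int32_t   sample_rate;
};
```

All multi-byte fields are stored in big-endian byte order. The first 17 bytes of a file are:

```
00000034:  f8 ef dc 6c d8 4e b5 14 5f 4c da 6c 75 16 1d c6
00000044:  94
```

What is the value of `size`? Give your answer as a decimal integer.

`size` follows `timestamp` (1 byte), so it starts at byte offset 1 and occupies 8 bytes.
Bytes at offsets 1..8: EF DC 6C D8 4E B5 14 5F.
Big-endian: lowest address holds the most-significant byte.
The bytes are already most-significant first: 0xEFDC6CD84EB5145F.
0xEFDC6CD84EB5145F = 17283809146230346847.

17283809146230346847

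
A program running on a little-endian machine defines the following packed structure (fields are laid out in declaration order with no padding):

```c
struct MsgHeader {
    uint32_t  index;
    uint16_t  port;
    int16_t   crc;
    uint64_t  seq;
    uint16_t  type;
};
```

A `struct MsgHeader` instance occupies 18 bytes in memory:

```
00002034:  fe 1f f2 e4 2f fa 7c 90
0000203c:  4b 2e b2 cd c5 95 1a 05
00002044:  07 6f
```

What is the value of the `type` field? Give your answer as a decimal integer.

28423

`type` follows `index` (4 B), `port` (2 B), `crc` (2 B), `seq` (8 B), so it starts at offset 4 + 2 + 2 + 8 = 16 and occupies 2 bytes.
Bytes at offsets 16..17: 07 6F.
Little-endian: lowest address holds the least-significant byte.
Reassemble most-significant byte first: 6F 07 → 0x6F07.
0x6F07 = 28423.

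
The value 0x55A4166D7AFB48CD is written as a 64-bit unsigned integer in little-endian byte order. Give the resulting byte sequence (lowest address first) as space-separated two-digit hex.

Split into bytes (most-significant first): 55 A4 16 6D 7A FB 48 CD.
Little-endian stores the least-significant byte at the lowest address.
So at ascending addresses the bytes are CD 48 FB 7A 6D 16 A4 55.

CD 48 FB 7A 6D 16 A4 55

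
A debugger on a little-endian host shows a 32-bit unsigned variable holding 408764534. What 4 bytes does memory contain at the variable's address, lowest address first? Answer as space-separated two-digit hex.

76 40 5D 18

408764534 in hexadecimal, padded to 32 bits, is 0x185D4076.
Split into bytes (most-significant first): 18 5D 40 76.
In little-endian order the low byte comes first in memory.
So at ascending addresses the bytes are 76 40 5D 18.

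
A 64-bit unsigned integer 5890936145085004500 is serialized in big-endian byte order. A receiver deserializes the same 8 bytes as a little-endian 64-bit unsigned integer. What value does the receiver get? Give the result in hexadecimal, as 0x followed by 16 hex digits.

5890936145085004500 in 64-bit hexadecimal is 0x51C0CF36624CFAD4.
Stored big-endian, the bytes at ascending addresses are 51 C0 CF 36 62 4C FA D4.
Read back as little-endian, the first byte is least significant, giving 0xD4FA4C6236CFC051.

0xD4FA4C6236CFC051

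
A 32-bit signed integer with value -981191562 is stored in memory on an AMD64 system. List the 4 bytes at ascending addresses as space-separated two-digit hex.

76 34 84 C5

Two's complement of -981191562 in 32 bits: 981191562 = 0x3A7BCB8A; invert → 0xC5843475; add 1 → 0xC5843476.
Split into bytes (most-significant first): C5 84 34 76.
In little-endian order the low byte comes first in memory.
So at ascending addresses the bytes are 76 34 84 C5.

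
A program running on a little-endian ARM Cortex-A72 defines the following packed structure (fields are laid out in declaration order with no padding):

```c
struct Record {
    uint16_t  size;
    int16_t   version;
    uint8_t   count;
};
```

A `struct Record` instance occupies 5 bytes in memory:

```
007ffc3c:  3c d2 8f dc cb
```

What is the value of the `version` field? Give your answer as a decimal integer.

-9073

`version` follows `size` (2 bytes), so it starts at byte offset 2 and occupies 2 bytes.
Bytes at offsets 2..3: 8F DC.
Little-endian stores the least-significant byte at the lowest address.
Reassemble most-significant byte first: DC 8F → 0xDC8F.
Top bit is set, so as a signed 16-bit value this is 0xDC8F − 2^16 = -9073.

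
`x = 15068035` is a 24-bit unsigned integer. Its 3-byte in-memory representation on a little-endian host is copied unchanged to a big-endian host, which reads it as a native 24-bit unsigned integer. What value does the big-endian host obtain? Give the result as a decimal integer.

15068035 in 24-bit hexadecimal is 0xE5EB83.
Stored little-endian, the bytes at ascending addresses are 83 EB E5.
Read back as big-endian, the last byte is least significant, giving 0x83EBE5.
0x83EBE5 = 8645605.

8645605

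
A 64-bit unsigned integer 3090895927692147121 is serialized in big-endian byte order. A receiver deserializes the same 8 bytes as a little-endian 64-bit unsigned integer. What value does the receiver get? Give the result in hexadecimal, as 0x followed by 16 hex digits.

0xB1B9CA4F7811E52A

3090895927692147121 in 64-bit hexadecimal is 0x2AE511784FCAB9B1.
Stored big-endian, the bytes at ascending addresses are 2A E5 11 78 4F CA B9 B1.
Read back as little-endian, the first byte is least significant, giving 0xB1B9CA4F7811E52A.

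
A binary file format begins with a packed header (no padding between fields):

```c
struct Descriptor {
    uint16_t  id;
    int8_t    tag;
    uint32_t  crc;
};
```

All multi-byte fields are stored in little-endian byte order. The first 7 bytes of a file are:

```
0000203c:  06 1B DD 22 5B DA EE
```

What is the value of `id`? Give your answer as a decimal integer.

6918

`id` is the first field, at byte offset 0, occupying 2 bytes.
Bytes at offsets 0..1: 06 1B.
Little-endian: lowest address holds the least-significant byte.
Reassemble most-significant byte first: 1B 06 → 0x1B06.
0x1B06 = 6918.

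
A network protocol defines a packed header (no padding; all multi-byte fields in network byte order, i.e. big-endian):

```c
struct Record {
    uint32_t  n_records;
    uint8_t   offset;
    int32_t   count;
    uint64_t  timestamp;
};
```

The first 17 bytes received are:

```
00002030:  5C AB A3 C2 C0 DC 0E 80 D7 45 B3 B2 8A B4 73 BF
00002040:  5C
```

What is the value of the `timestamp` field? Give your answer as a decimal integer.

`timestamp` follows `n_records` (4 B), `offset` (1 B), `count` (4 B), so it starts at offset 4 + 1 + 4 = 9 and occupies 8 bytes.
Bytes at offsets 9..16: 45 B3 B2 8A B4 73 BF 5C.
Big-endian stores the most-significant byte at the lowest address.
The bytes are already most-significant first: 0x45B3B28AB473BF5C.
0x45B3B28AB473BF5C = 5022554318250950492.

5022554318250950492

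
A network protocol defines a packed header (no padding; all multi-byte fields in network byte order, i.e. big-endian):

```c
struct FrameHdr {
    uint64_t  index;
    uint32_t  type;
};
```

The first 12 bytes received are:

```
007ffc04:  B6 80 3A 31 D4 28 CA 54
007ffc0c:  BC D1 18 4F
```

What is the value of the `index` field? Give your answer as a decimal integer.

`index` is the first field, at byte offset 0, occupying 8 bytes.
Bytes at offsets 0..7: B6 80 3A 31 D4 28 CA 54.
Big-endian stores the most-significant byte at the lowest address.
The bytes are already most-significant first: 0xB6803A31D428CA54.
0xB6803A31D428CA54 = 13150574897609099860.

13150574897609099860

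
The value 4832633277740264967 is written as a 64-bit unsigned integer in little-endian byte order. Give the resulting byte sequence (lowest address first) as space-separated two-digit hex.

07 AE 70 99 5C F6 10 43

4832633277740264967 in hexadecimal, padded to 64 bits, is 0x4310F65C9970AE07.
Split into bytes (most-significant first): 43 10 F6 5C 99 70 AE 07.
Little-endian: lowest address holds the least-significant byte.
So at ascending addresses the bytes are 07 AE 70 99 5C F6 10 43.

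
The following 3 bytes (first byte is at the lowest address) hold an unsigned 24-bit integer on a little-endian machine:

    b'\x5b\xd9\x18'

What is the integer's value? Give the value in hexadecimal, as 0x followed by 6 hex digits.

0x18D95B

In little-endian order the low byte comes first in memory.
Reassemble most-significant byte first: 18 D9 5B → 0x18D95B.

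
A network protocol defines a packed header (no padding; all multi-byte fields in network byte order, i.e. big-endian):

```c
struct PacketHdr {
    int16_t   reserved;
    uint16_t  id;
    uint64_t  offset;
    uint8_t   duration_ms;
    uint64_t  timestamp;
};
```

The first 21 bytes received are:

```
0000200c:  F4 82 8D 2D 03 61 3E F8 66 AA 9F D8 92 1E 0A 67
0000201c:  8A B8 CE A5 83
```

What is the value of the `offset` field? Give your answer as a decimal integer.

243545091449987032

`offset` follows `reserved` (2 B), `id` (2 B), so it starts at offset 2 + 2 = 4 and occupies 8 bytes.
Bytes at offsets 4..11: 03 61 3E F8 66 AA 9F D8.
Big-endian stores the most-significant byte at the lowest address.
The bytes are already most-significant first: 0x03613EF866AA9FD8.
0x03613EF866AA9FD8 = 243545091449987032.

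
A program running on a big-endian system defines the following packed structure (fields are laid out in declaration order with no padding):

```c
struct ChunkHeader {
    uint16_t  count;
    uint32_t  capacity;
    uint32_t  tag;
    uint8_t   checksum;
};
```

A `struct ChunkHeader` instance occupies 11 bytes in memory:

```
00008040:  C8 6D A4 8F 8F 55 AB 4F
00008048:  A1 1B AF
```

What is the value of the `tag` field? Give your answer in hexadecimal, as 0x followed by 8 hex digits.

`tag` follows `count` (2 B), `capacity` (4 B), so it starts at offset 2 + 4 = 6 and occupies 4 bytes.
Bytes at offsets 6..9: AB 4F A1 1B.
In big-endian order the high byte comes first in memory.
The bytes are already most-significant first: 0xAB4FA11B.

0xAB4FA11B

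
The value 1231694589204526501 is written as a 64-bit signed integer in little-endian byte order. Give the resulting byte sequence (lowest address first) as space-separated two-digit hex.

A5 75 4E FD B3 DB 17 11

1231694589204526501 in hexadecimal, padded to 64 bits, is 0x1117DBB3FD4E75A5.
Split into bytes (most-significant first): 11 17 DB B3 FD 4E 75 A5.
In little-endian order the low byte comes first in memory.
So at ascending addresses the bytes are A5 75 4E FD B3 DB 17 11.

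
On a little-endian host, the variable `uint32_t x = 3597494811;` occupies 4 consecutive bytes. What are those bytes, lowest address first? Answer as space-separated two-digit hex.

1B 6A 6D D6

3597494811 in hexadecimal, padded to 32 bits, is 0xD66D6A1B.
Split into bytes (most-significant first): D6 6D 6A 1B.
Little-endian stores the least-significant byte at the lowest address.
So at ascending addresses the bytes are 1B 6A 6D D6.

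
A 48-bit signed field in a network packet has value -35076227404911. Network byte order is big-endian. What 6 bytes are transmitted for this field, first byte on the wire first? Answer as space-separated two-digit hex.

E0 19 2D EC EB 91

Two's complement of -35076227404911 in 48 bits: 35076227404911 = 0x1FE6D213146F; invert → 0xE0192DECEB90; add 1 → 0xE0192DECEB91.
Split into bytes (most-significant first): E0 19 2D EC EB 91.
Big-endian: lowest address holds the most-significant byte.
So the memory order matches the most-significant-first order: E0 19 2D EC EB 91.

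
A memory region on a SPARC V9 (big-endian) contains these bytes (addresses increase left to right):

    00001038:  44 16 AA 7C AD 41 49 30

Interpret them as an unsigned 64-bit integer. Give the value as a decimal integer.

Big-endian: lowest address holds the most-significant byte.
The bytes are already most-significant first: 0x4416AA7CAD414930.
0x4416AA7CAD414930 = 4906296296526137648.

4906296296526137648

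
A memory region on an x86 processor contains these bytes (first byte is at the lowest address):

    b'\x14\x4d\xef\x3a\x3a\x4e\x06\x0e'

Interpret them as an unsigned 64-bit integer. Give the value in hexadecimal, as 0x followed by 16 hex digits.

0x0E064E3A3AEF4D14

In little-endian order the low byte comes first in memory.
Reassemble most-significant byte first: 0E 06 4E 3A 3A EF 4D 14 → 0x0E064E3A3AEF4D14.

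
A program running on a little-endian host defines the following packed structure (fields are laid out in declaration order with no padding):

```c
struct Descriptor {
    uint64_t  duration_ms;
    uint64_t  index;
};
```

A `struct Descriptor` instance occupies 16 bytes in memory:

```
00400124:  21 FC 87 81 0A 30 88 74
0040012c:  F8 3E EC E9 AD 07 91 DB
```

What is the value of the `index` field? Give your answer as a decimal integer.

15821435409464573688

`index` follows `duration_ms` (8 bytes), so it starts at byte offset 8 and occupies 8 bytes.
Bytes at offsets 8..15: F8 3E EC E9 AD 07 91 DB.
Little-endian stores the least-significant byte at the lowest address.
Reassemble most-significant byte first: DB 91 07 AD E9 EC 3E F8 → 0xDB9107ADE9EC3EF8.
0xDB9107ADE9EC3EF8 = 15821435409464573688.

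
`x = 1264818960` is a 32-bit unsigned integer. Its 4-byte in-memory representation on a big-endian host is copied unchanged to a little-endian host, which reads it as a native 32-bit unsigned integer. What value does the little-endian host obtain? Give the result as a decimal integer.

278618955

1264818960 in 32-bit hexadecimal is 0x4B639B10.
Stored big-endian, the bytes at ascending addresses are 4B 63 9B 10.
Read back as little-endian, the first byte is least significant, giving 0x109B634B.
0x109B634B = 278618955.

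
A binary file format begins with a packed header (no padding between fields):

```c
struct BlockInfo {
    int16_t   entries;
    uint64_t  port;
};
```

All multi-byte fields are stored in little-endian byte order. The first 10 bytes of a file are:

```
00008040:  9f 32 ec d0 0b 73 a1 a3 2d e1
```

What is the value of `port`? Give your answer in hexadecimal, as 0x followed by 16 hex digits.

`port` follows `entries` (2 bytes), so it starts at byte offset 2 and occupies 8 bytes.
Bytes at offsets 2..9: EC D0 0B 73 A1 A3 2D E1.
Little-endian: lowest address holds the least-significant byte.
Reassemble most-significant byte first: E1 2D A3 A1 73 0B D0 EC → 0xE12DA3A1730BD0EC.

0xE12DA3A1730BD0EC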